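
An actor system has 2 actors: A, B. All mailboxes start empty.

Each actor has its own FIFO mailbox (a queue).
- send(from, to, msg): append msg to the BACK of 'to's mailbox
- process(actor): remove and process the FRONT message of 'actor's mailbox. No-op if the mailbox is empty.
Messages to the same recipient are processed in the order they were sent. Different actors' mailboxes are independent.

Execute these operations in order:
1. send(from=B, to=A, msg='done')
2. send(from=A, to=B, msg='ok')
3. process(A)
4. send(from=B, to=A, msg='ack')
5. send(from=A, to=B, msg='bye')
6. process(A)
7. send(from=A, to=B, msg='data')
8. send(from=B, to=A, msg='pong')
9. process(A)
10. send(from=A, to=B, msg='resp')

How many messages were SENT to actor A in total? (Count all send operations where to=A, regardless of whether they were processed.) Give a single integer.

After 1 (send(from=B, to=A, msg='done')): A:[done] B:[]
After 2 (send(from=A, to=B, msg='ok')): A:[done] B:[ok]
After 3 (process(A)): A:[] B:[ok]
After 4 (send(from=B, to=A, msg='ack')): A:[ack] B:[ok]
After 5 (send(from=A, to=B, msg='bye')): A:[ack] B:[ok,bye]
After 6 (process(A)): A:[] B:[ok,bye]
After 7 (send(from=A, to=B, msg='data')): A:[] B:[ok,bye,data]
After 8 (send(from=B, to=A, msg='pong')): A:[pong] B:[ok,bye,data]
After 9 (process(A)): A:[] B:[ok,bye,data]
After 10 (send(from=A, to=B, msg='resp')): A:[] B:[ok,bye,data,resp]

Answer: 3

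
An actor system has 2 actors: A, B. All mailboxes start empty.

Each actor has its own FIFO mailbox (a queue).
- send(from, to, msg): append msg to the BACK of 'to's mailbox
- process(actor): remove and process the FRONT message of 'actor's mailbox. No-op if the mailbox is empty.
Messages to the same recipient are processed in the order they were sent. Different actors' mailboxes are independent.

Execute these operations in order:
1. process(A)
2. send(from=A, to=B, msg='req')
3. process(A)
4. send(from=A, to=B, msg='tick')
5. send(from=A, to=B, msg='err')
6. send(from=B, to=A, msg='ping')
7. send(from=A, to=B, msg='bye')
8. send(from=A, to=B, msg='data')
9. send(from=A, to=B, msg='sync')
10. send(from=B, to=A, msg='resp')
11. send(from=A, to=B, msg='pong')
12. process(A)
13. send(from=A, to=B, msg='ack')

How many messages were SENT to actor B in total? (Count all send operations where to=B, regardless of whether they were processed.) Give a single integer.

Answer: 8

Derivation:
After 1 (process(A)): A:[] B:[]
After 2 (send(from=A, to=B, msg='req')): A:[] B:[req]
After 3 (process(A)): A:[] B:[req]
After 4 (send(from=A, to=B, msg='tick')): A:[] B:[req,tick]
After 5 (send(from=A, to=B, msg='err')): A:[] B:[req,tick,err]
After 6 (send(from=B, to=A, msg='ping')): A:[ping] B:[req,tick,err]
After 7 (send(from=A, to=B, msg='bye')): A:[ping] B:[req,tick,err,bye]
After 8 (send(from=A, to=B, msg='data')): A:[ping] B:[req,tick,err,bye,data]
After 9 (send(from=A, to=B, msg='sync')): A:[ping] B:[req,tick,err,bye,data,sync]
After 10 (send(from=B, to=A, msg='resp')): A:[ping,resp] B:[req,tick,err,bye,data,sync]
After 11 (send(from=A, to=B, msg='pong')): A:[ping,resp] B:[req,tick,err,bye,data,sync,pong]
After 12 (process(A)): A:[resp] B:[req,tick,err,bye,data,sync,pong]
After 13 (send(from=A, to=B, msg='ack')): A:[resp] B:[req,tick,err,bye,data,sync,pong,ack]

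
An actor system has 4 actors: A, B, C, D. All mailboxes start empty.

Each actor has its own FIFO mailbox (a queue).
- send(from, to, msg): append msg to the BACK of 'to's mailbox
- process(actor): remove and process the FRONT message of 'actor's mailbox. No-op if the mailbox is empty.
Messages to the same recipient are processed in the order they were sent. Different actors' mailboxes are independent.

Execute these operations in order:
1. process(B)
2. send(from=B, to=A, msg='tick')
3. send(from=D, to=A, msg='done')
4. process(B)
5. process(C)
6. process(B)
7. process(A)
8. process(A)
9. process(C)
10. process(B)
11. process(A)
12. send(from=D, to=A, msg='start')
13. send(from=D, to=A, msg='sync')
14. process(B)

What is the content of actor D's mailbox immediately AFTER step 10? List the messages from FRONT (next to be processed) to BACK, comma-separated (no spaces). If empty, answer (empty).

After 1 (process(B)): A:[] B:[] C:[] D:[]
After 2 (send(from=B, to=A, msg='tick')): A:[tick] B:[] C:[] D:[]
After 3 (send(from=D, to=A, msg='done')): A:[tick,done] B:[] C:[] D:[]
After 4 (process(B)): A:[tick,done] B:[] C:[] D:[]
After 5 (process(C)): A:[tick,done] B:[] C:[] D:[]
After 6 (process(B)): A:[tick,done] B:[] C:[] D:[]
After 7 (process(A)): A:[done] B:[] C:[] D:[]
After 8 (process(A)): A:[] B:[] C:[] D:[]
After 9 (process(C)): A:[] B:[] C:[] D:[]
After 10 (process(B)): A:[] B:[] C:[] D:[]

(empty)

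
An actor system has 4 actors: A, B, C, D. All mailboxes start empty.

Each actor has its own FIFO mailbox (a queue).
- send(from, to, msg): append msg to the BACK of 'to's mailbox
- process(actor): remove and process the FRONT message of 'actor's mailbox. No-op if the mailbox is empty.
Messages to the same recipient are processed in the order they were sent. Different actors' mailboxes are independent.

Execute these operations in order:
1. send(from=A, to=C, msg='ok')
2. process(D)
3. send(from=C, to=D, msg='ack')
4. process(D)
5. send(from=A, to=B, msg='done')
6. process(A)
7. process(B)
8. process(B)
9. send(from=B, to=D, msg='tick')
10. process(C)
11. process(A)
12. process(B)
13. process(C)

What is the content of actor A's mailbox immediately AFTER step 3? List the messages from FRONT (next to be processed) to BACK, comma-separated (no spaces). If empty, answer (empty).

After 1 (send(from=A, to=C, msg='ok')): A:[] B:[] C:[ok] D:[]
After 2 (process(D)): A:[] B:[] C:[ok] D:[]
After 3 (send(from=C, to=D, msg='ack')): A:[] B:[] C:[ok] D:[ack]

(empty)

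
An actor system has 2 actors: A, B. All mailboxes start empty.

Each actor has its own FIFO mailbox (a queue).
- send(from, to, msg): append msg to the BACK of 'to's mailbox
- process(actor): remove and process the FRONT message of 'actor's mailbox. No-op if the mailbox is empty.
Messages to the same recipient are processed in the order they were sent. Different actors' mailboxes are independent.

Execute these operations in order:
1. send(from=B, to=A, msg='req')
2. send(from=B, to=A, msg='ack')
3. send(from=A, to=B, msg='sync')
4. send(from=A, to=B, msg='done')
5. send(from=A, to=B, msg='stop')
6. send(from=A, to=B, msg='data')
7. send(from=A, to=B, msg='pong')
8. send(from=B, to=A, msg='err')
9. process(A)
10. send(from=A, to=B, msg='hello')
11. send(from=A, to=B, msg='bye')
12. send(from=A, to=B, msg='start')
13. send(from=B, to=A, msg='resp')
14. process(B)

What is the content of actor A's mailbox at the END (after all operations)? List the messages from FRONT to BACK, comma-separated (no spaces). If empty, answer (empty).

Answer: ack,err,resp

Derivation:
After 1 (send(from=B, to=A, msg='req')): A:[req] B:[]
After 2 (send(from=B, to=A, msg='ack')): A:[req,ack] B:[]
After 3 (send(from=A, to=B, msg='sync')): A:[req,ack] B:[sync]
After 4 (send(from=A, to=B, msg='done')): A:[req,ack] B:[sync,done]
After 5 (send(from=A, to=B, msg='stop')): A:[req,ack] B:[sync,done,stop]
After 6 (send(from=A, to=B, msg='data')): A:[req,ack] B:[sync,done,stop,data]
After 7 (send(from=A, to=B, msg='pong')): A:[req,ack] B:[sync,done,stop,data,pong]
After 8 (send(from=B, to=A, msg='err')): A:[req,ack,err] B:[sync,done,stop,data,pong]
After 9 (process(A)): A:[ack,err] B:[sync,done,stop,data,pong]
After 10 (send(from=A, to=B, msg='hello')): A:[ack,err] B:[sync,done,stop,data,pong,hello]
After 11 (send(from=A, to=B, msg='bye')): A:[ack,err] B:[sync,done,stop,data,pong,hello,bye]
After 12 (send(from=A, to=B, msg='start')): A:[ack,err] B:[sync,done,stop,data,pong,hello,bye,start]
After 13 (send(from=B, to=A, msg='resp')): A:[ack,err,resp] B:[sync,done,stop,data,pong,hello,bye,start]
After 14 (process(B)): A:[ack,err,resp] B:[done,stop,data,pong,hello,bye,start]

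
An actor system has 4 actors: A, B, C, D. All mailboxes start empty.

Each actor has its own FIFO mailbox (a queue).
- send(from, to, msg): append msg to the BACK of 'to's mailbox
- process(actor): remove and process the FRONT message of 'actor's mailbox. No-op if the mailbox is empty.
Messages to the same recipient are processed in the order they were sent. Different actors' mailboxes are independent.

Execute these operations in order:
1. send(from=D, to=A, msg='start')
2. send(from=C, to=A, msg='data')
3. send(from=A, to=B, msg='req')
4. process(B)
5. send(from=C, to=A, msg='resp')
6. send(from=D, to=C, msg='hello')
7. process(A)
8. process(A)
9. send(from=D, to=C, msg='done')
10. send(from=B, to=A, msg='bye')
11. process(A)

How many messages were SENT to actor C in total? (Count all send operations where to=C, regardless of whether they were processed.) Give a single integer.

Answer: 2

Derivation:
After 1 (send(from=D, to=A, msg='start')): A:[start] B:[] C:[] D:[]
After 2 (send(from=C, to=A, msg='data')): A:[start,data] B:[] C:[] D:[]
After 3 (send(from=A, to=B, msg='req')): A:[start,data] B:[req] C:[] D:[]
After 4 (process(B)): A:[start,data] B:[] C:[] D:[]
After 5 (send(from=C, to=A, msg='resp')): A:[start,data,resp] B:[] C:[] D:[]
After 6 (send(from=D, to=C, msg='hello')): A:[start,data,resp] B:[] C:[hello] D:[]
After 7 (process(A)): A:[data,resp] B:[] C:[hello] D:[]
After 8 (process(A)): A:[resp] B:[] C:[hello] D:[]
After 9 (send(from=D, to=C, msg='done')): A:[resp] B:[] C:[hello,done] D:[]
After 10 (send(from=B, to=A, msg='bye')): A:[resp,bye] B:[] C:[hello,done] D:[]
After 11 (process(A)): A:[bye] B:[] C:[hello,done] D:[]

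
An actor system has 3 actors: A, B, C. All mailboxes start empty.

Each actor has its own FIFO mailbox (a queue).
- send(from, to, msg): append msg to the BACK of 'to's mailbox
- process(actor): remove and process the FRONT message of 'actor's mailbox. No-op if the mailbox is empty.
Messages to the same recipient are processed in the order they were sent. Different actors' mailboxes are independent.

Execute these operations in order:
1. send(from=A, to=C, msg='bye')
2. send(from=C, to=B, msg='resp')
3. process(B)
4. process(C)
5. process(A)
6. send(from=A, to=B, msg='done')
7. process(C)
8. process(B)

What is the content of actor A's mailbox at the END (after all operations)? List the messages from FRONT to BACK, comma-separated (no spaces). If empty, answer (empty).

After 1 (send(from=A, to=C, msg='bye')): A:[] B:[] C:[bye]
After 2 (send(from=C, to=B, msg='resp')): A:[] B:[resp] C:[bye]
After 3 (process(B)): A:[] B:[] C:[bye]
After 4 (process(C)): A:[] B:[] C:[]
After 5 (process(A)): A:[] B:[] C:[]
After 6 (send(from=A, to=B, msg='done')): A:[] B:[done] C:[]
After 7 (process(C)): A:[] B:[done] C:[]
After 8 (process(B)): A:[] B:[] C:[]

Answer: (empty)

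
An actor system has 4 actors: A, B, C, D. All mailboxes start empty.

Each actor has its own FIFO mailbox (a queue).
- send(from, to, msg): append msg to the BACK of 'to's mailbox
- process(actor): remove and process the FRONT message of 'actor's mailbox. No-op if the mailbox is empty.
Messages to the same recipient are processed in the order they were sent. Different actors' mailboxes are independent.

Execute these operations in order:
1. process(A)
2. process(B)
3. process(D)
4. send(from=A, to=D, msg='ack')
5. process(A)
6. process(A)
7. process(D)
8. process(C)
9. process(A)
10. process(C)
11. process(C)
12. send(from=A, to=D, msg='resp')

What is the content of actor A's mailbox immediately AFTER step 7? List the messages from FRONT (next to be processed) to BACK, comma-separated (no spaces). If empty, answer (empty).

After 1 (process(A)): A:[] B:[] C:[] D:[]
After 2 (process(B)): A:[] B:[] C:[] D:[]
After 3 (process(D)): A:[] B:[] C:[] D:[]
After 4 (send(from=A, to=D, msg='ack')): A:[] B:[] C:[] D:[ack]
After 5 (process(A)): A:[] B:[] C:[] D:[ack]
After 6 (process(A)): A:[] B:[] C:[] D:[ack]
After 7 (process(D)): A:[] B:[] C:[] D:[]

(empty)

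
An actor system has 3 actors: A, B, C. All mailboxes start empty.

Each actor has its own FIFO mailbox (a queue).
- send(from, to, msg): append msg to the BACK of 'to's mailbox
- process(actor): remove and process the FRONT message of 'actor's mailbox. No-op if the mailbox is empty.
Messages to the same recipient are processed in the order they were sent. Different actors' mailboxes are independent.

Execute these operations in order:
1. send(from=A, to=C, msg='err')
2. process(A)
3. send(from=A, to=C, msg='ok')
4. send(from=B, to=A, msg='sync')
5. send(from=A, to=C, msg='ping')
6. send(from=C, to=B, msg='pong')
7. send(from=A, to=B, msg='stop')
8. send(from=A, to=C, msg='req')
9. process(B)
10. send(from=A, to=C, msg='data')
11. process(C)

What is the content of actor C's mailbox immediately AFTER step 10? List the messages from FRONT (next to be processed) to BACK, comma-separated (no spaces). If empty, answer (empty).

After 1 (send(from=A, to=C, msg='err')): A:[] B:[] C:[err]
After 2 (process(A)): A:[] B:[] C:[err]
After 3 (send(from=A, to=C, msg='ok')): A:[] B:[] C:[err,ok]
After 4 (send(from=B, to=A, msg='sync')): A:[sync] B:[] C:[err,ok]
After 5 (send(from=A, to=C, msg='ping')): A:[sync] B:[] C:[err,ok,ping]
After 6 (send(from=C, to=B, msg='pong')): A:[sync] B:[pong] C:[err,ok,ping]
After 7 (send(from=A, to=B, msg='stop')): A:[sync] B:[pong,stop] C:[err,ok,ping]
After 8 (send(from=A, to=C, msg='req')): A:[sync] B:[pong,stop] C:[err,ok,ping,req]
After 9 (process(B)): A:[sync] B:[stop] C:[err,ok,ping,req]
After 10 (send(from=A, to=C, msg='data')): A:[sync] B:[stop] C:[err,ok,ping,req,data]

err,ok,ping,req,data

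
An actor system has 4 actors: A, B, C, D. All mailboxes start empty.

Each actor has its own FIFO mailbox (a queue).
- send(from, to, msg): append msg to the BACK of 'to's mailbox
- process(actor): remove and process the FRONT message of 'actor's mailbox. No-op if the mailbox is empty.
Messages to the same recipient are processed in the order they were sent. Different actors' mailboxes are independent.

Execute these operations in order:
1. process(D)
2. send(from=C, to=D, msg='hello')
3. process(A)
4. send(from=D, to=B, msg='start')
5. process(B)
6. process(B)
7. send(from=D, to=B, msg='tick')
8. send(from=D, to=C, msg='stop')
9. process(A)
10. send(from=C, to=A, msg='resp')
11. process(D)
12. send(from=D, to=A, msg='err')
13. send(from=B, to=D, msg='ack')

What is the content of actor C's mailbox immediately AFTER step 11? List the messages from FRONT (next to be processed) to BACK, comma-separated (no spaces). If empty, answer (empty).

After 1 (process(D)): A:[] B:[] C:[] D:[]
After 2 (send(from=C, to=D, msg='hello')): A:[] B:[] C:[] D:[hello]
After 3 (process(A)): A:[] B:[] C:[] D:[hello]
After 4 (send(from=D, to=B, msg='start')): A:[] B:[start] C:[] D:[hello]
After 5 (process(B)): A:[] B:[] C:[] D:[hello]
After 6 (process(B)): A:[] B:[] C:[] D:[hello]
After 7 (send(from=D, to=B, msg='tick')): A:[] B:[tick] C:[] D:[hello]
After 8 (send(from=D, to=C, msg='stop')): A:[] B:[tick] C:[stop] D:[hello]
After 9 (process(A)): A:[] B:[tick] C:[stop] D:[hello]
After 10 (send(from=C, to=A, msg='resp')): A:[resp] B:[tick] C:[stop] D:[hello]
After 11 (process(D)): A:[resp] B:[tick] C:[stop] D:[]

stop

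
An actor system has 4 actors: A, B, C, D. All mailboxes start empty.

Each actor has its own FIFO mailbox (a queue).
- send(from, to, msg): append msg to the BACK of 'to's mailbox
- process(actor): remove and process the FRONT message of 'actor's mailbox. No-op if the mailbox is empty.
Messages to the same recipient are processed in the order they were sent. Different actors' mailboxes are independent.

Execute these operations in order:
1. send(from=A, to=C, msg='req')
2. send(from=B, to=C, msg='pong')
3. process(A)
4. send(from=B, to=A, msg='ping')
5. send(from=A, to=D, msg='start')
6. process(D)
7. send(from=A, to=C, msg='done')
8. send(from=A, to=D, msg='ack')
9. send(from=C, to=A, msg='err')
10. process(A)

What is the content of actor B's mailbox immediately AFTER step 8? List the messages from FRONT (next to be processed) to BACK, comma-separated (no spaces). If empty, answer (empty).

After 1 (send(from=A, to=C, msg='req')): A:[] B:[] C:[req] D:[]
After 2 (send(from=B, to=C, msg='pong')): A:[] B:[] C:[req,pong] D:[]
After 3 (process(A)): A:[] B:[] C:[req,pong] D:[]
After 4 (send(from=B, to=A, msg='ping')): A:[ping] B:[] C:[req,pong] D:[]
After 5 (send(from=A, to=D, msg='start')): A:[ping] B:[] C:[req,pong] D:[start]
After 6 (process(D)): A:[ping] B:[] C:[req,pong] D:[]
After 7 (send(from=A, to=C, msg='done')): A:[ping] B:[] C:[req,pong,done] D:[]
After 8 (send(from=A, to=D, msg='ack')): A:[ping] B:[] C:[req,pong,done] D:[ack]

(empty)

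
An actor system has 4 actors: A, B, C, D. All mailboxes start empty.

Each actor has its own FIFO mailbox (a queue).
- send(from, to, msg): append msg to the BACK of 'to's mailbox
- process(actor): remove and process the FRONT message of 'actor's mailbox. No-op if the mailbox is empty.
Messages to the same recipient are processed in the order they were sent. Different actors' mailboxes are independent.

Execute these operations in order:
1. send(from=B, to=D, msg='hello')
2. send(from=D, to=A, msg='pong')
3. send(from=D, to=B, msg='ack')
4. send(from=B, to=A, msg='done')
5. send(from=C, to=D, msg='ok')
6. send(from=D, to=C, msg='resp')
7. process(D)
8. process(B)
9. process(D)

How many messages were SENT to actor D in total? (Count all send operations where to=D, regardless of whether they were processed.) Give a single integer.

After 1 (send(from=B, to=D, msg='hello')): A:[] B:[] C:[] D:[hello]
After 2 (send(from=D, to=A, msg='pong')): A:[pong] B:[] C:[] D:[hello]
After 3 (send(from=D, to=B, msg='ack')): A:[pong] B:[ack] C:[] D:[hello]
After 4 (send(from=B, to=A, msg='done')): A:[pong,done] B:[ack] C:[] D:[hello]
After 5 (send(from=C, to=D, msg='ok')): A:[pong,done] B:[ack] C:[] D:[hello,ok]
After 6 (send(from=D, to=C, msg='resp')): A:[pong,done] B:[ack] C:[resp] D:[hello,ok]
After 7 (process(D)): A:[pong,done] B:[ack] C:[resp] D:[ok]
After 8 (process(B)): A:[pong,done] B:[] C:[resp] D:[ok]
After 9 (process(D)): A:[pong,done] B:[] C:[resp] D:[]

Answer: 2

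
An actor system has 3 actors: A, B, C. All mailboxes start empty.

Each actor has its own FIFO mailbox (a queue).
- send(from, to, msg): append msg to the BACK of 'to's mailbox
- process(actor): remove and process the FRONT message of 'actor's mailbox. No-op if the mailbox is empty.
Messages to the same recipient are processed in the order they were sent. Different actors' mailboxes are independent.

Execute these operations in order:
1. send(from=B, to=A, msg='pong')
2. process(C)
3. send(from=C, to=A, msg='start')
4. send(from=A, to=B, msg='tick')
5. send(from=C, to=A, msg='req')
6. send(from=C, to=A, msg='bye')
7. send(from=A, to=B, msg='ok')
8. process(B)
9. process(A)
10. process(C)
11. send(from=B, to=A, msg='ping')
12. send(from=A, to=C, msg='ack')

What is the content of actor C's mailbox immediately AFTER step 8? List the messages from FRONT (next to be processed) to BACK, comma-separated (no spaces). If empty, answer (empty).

After 1 (send(from=B, to=A, msg='pong')): A:[pong] B:[] C:[]
After 2 (process(C)): A:[pong] B:[] C:[]
After 3 (send(from=C, to=A, msg='start')): A:[pong,start] B:[] C:[]
After 4 (send(from=A, to=B, msg='tick')): A:[pong,start] B:[tick] C:[]
After 5 (send(from=C, to=A, msg='req')): A:[pong,start,req] B:[tick] C:[]
After 6 (send(from=C, to=A, msg='bye')): A:[pong,start,req,bye] B:[tick] C:[]
After 7 (send(from=A, to=B, msg='ok')): A:[pong,start,req,bye] B:[tick,ok] C:[]
After 8 (process(B)): A:[pong,start,req,bye] B:[ok] C:[]

(empty)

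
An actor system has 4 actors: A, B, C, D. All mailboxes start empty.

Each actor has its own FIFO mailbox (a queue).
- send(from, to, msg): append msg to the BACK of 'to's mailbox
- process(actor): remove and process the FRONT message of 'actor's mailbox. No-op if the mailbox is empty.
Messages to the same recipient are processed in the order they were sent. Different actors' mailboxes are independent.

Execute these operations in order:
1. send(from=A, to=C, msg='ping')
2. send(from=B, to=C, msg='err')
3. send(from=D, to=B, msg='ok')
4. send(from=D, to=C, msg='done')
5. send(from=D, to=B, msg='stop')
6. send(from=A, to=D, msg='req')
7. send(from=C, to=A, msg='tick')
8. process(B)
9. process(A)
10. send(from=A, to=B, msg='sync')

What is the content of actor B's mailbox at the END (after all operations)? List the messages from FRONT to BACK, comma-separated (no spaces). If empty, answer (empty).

After 1 (send(from=A, to=C, msg='ping')): A:[] B:[] C:[ping] D:[]
After 2 (send(from=B, to=C, msg='err')): A:[] B:[] C:[ping,err] D:[]
After 3 (send(from=D, to=B, msg='ok')): A:[] B:[ok] C:[ping,err] D:[]
After 4 (send(from=D, to=C, msg='done')): A:[] B:[ok] C:[ping,err,done] D:[]
After 5 (send(from=D, to=B, msg='stop')): A:[] B:[ok,stop] C:[ping,err,done] D:[]
After 6 (send(from=A, to=D, msg='req')): A:[] B:[ok,stop] C:[ping,err,done] D:[req]
After 7 (send(from=C, to=A, msg='tick')): A:[tick] B:[ok,stop] C:[ping,err,done] D:[req]
After 8 (process(B)): A:[tick] B:[stop] C:[ping,err,done] D:[req]
After 9 (process(A)): A:[] B:[stop] C:[ping,err,done] D:[req]
After 10 (send(from=A, to=B, msg='sync')): A:[] B:[stop,sync] C:[ping,err,done] D:[req]

Answer: stop,sync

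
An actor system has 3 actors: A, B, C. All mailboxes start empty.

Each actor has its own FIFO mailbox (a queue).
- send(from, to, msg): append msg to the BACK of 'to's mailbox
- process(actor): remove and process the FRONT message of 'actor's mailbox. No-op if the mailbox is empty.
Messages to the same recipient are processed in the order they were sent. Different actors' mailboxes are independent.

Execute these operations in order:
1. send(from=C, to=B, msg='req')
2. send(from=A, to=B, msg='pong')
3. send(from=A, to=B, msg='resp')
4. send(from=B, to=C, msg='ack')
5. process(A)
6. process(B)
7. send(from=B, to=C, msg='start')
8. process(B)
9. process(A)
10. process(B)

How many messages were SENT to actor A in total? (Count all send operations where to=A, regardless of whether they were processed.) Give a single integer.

After 1 (send(from=C, to=B, msg='req')): A:[] B:[req] C:[]
After 2 (send(from=A, to=B, msg='pong')): A:[] B:[req,pong] C:[]
After 3 (send(from=A, to=B, msg='resp')): A:[] B:[req,pong,resp] C:[]
After 4 (send(from=B, to=C, msg='ack')): A:[] B:[req,pong,resp] C:[ack]
After 5 (process(A)): A:[] B:[req,pong,resp] C:[ack]
After 6 (process(B)): A:[] B:[pong,resp] C:[ack]
After 7 (send(from=B, to=C, msg='start')): A:[] B:[pong,resp] C:[ack,start]
After 8 (process(B)): A:[] B:[resp] C:[ack,start]
After 9 (process(A)): A:[] B:[resp] C:[ack,start]
After 10 (process(B)): A:[] B:[] C:[ack,start]

Answer: 0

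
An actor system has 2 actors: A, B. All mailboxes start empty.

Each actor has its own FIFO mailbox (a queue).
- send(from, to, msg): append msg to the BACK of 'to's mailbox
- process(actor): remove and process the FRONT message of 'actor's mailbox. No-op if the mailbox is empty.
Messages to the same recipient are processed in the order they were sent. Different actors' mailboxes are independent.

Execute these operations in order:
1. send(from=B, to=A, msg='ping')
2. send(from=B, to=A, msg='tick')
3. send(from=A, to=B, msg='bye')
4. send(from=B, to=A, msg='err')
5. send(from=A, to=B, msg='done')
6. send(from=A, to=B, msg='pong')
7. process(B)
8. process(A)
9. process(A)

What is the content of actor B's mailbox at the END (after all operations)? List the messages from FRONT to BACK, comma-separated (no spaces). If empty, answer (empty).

After 1 (send(from=B, to=A, msg='ping')): A:[ping] B:[]
After 2 (send(from=B, to=A, msg='tick')): A:[ping,tick] B:[]
After 3 (send(from=A, to=B, msg='bye')): A:[ping,tick] B:[bye]
After 4 (send(from=B, to=A, msg='err')): A:[ping,tick,err] B:[bye]
After 5 (send(from=A, to=B, msg='done')): A:[ping,tick,err] B:[bye,done]
After 6 (send(from=A, to=B, msg='pong')): A:[ping,tick,err] B:[bye,done,pong]
After 7 (process(B)): A:[ping,tick,err] B:[done,pong]
After 8 (process(A)): A:[tick,err] B:[done,pong]
After 9 (process(A)): A:[err] B:[done,pong]

Answer: done,pong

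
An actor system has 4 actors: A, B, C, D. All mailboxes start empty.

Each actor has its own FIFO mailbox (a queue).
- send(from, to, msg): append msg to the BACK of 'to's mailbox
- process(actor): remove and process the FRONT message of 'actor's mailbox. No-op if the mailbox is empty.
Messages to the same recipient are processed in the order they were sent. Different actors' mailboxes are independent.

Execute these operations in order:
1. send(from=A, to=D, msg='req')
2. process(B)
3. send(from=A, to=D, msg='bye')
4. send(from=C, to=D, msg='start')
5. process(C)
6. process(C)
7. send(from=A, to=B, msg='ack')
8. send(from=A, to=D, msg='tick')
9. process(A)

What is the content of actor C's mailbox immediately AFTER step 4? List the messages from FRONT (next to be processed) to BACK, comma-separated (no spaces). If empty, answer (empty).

After 1 (send(from=A, to=D, msg='req')): A:[] B:[] C:[] D:[req]
After 2 (process(B)): A:[] B:[] C:[] D:[req]
After 3 (send(from=A, to=D, msg='bye')): A:[] B:[] C:[] D:[req,bye]
After 4 (send(from=C, to=D, msg='start')): A:[] B:[] C:[] D:[req,bye,start]

(empty)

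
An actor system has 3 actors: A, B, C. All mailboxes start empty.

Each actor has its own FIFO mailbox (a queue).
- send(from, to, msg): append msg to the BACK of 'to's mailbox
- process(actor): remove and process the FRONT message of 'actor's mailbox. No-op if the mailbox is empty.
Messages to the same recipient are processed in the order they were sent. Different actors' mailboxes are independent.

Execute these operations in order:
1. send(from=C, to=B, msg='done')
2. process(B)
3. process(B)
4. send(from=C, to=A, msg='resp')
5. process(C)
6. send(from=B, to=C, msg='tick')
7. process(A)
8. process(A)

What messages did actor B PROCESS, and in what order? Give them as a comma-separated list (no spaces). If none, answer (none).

Answer: done

Derivation:
After 1 (send(from=C, to=B, msg='done')): A:[] B:[done] C:[]
After 2 (process(B)): A:[] B:[] C:[]
After 3 (process(B)): A:[] B:[] C:[]
After 4 (send(from=C, to=A, msg='resp')): A:[resp] B:[] C:[]
After 5 (process(C)): A:[resp] B:[] C:[]
After 6 (send(from=B, to=C, msg='tick')): A:[resp] B:[] C:[tick]
After 7 (process(A)): A:[] B:[] C:[tick]
After 8 (process(A)): A:[] B:[] C:[tick]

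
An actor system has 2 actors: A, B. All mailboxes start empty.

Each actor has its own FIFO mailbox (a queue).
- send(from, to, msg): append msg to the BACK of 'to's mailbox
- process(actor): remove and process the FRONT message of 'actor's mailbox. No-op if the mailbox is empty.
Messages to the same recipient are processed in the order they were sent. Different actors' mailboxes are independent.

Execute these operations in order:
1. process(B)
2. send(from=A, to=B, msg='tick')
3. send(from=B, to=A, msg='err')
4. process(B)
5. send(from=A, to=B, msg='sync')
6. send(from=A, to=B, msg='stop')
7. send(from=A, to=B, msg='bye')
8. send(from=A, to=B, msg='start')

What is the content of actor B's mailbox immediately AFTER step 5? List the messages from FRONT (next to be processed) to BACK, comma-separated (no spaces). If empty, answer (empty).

After 1 (process(B)): A:[] B:[]
After 2 (send(from=A, to=B, msg='tick')): A:[] B:[tick]
After 3 (send(from=B, to=A, msg='err')): A:[err] B:[tick]
After 4 (process(B)): A:[err] B:[]
After 5 (send(from=A, to=B, msg='sync')): A:[err] B:[sync]

sync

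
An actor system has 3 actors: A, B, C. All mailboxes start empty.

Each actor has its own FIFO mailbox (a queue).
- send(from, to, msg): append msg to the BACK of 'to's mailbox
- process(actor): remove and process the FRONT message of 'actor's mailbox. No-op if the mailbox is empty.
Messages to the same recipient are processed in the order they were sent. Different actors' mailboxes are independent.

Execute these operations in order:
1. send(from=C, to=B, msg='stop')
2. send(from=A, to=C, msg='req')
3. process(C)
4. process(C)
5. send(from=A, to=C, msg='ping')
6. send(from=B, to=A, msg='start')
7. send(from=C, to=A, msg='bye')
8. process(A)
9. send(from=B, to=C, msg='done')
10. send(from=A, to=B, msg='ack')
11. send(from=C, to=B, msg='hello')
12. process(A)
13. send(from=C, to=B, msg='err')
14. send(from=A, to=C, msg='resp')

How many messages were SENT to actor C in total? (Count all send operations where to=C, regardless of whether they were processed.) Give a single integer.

After 1 (send(from=C, to=B, msg='stop')): A:[] B:[stop] C:[]
After 2 (send(from=A, to=C, msg='req')): A:[] B:[stop] C:[req]
After 3 (process(C)): A:[] B:[stop] C:[]
After 4 (process(C)): A:[] B:[stop] C:[]
After 5 (send(from=A, to=C, msg='ping')): A:[] B:[stop] C:[ping]
After 6 (send(from=B, to=A, msg='start')): A:[start] B:[stop] C:[ping]
After 7 (send(from=C, to=A, msg='bye')): A:[start,bye] B:[stop] C:[ping]
After 8 (process(A)): A:[bye] B:[stop] C:[ping]
After 9 (send(from=B, to=C, msg='done')): A:[bye] B:[stop] C:[ping,done]
After 10 (send(from=A, to=B, msg='ack')): A:[bye] B:[stop,ack] C:[ping,done]
After 11 (send(from=C, to=B, msg='hello')): A:[bye] B:[stop,ack,hello] C:[ping,done]
After 12 (process(A)): A:[] B:[stop,ack,hello] C:[ping,done]
After 13 (send(from=C, to=B, msg='err')): A:[] B:[stop,ack,hello,err] C:[ping,done]
After 14 (send(from=A, to=C, msg='resp')): A:[] B:[stop,ack,hello,err] C:[ping,done,resp]

Answer: 4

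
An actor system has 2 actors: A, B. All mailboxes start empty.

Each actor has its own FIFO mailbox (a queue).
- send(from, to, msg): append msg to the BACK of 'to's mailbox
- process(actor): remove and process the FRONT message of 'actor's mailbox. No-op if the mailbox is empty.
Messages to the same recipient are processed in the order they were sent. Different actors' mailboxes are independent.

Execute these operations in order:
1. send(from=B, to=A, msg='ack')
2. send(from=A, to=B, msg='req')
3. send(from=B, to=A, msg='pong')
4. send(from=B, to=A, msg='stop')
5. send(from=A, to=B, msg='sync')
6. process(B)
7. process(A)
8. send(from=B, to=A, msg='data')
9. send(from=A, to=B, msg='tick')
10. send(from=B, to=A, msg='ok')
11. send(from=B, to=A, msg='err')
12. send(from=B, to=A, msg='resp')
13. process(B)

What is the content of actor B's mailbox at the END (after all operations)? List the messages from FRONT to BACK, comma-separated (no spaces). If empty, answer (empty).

Answer: tick

Derivation:
After 1 (send(from=B, to=A, msg='ack')): A:[ack] B:[]
After 2 (send(from=A, to=B, msg='req')): A:[ack] B:[req]
After 3 (send(from=B, to=A, msg='pong')): A:[ack,pong] B:[req]
After 4 (send(from=B, to=A, msg='stop')): A:[ack,pong,stop] B:[req]
After 5 (send(from=A, to=B, msg='sync')): A:[ack,pong,stop] B:[req,sync]
After 6 (process(B)): A:[ack,pong,stop] B:[sync]
After 7 (process(A)): A:[pong,stop] B:[sync]
After 8 (send(from=B, to=A, msg='data')): A:[pong,stop,data] B:[sync]
After 9 (send(from=A, to=B, msg='tick')): A:[pong,stop,data] B:[sync,tick]
After 10 (send(from=B, to=A, msg='ok')): A:[pong,stop,data,ok] B:[sync,tick]
After 11 (send(from=B, to=A, msg='err')): A:[pong,stop,data,ok,err] B:[sync,tick]
After 12 (send(from=B, to=A, msg='resp')): A:[pong,stop,data,ok,err,resp] B:[sync,tick]
After 13 (process(B)): A:[pong,stop,data,ok,err,resp] B:[tick]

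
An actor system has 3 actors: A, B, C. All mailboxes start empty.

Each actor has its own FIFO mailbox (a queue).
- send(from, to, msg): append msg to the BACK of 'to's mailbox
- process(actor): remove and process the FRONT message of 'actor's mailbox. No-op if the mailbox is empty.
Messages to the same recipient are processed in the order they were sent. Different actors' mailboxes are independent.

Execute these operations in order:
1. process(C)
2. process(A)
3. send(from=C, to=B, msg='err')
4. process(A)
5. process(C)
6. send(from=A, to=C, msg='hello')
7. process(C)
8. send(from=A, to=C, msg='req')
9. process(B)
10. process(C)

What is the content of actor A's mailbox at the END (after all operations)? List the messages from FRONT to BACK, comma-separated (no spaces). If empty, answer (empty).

Answer: (empty)

Derivation:
After 1 (process(C)): A:[] B:[] C:[]
After 2 (process(A)): A:[] B:[] C:[]
After 3 (send(from=C, to=B, msg='err')): A:[] B:[err] C:[]
After 4 (process(A)): A:[] B:[err] C:[]
After 5 (process(C)): A:[] B:[err] C:[]
After 6 (send(from=A, to=C, msg='hello')): A:[] B:[err] C:[hello]
After 7 (process(C)): A:[] B:[err] C:[]
After 8 (send(from=A, to=C, msg='req')): A:[] B:[err] C:[req]
After 9 (process(B)): A:[] B:[] C:[req]
After 10 (process(C)): A:[] B:[] C:[]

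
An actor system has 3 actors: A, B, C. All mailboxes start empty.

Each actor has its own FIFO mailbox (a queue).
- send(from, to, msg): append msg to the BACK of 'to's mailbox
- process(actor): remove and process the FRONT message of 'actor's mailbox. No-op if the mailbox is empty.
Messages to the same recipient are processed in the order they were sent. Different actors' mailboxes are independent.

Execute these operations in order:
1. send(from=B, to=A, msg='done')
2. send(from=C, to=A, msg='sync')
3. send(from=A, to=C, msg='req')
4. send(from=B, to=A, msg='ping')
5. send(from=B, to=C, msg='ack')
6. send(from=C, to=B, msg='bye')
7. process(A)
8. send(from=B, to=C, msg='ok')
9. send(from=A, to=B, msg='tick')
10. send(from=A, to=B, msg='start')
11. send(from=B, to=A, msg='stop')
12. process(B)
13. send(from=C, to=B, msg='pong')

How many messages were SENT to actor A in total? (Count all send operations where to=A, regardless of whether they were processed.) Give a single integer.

Answer: 4

Derivation:
After 1 (send(from=B, to=A, msg='done')): A:[done] B:[] C:[]
After 2 (send(from=C, to=A, msg='sync')): A:[done,sync] B:[] C:[]
After 3 (send(from=A, to=C, msg='req')): A:[done,sync] B:[] C:[req]
After 4 (send(from=B, to=A, msg='ping')): A:[done,sync,ping] B:[] C:[req]
After 5 (send(from=B, to=C, msg='ack')): A:[done,sync,ping] B:[] C:[req,ack]
After 6 (send(from=C, to=B, msg='bye')): A:[done,sync,ping] B:[bye] C:[req,ack]
After 7 (process(A)): A:[sync,ping] B:[bye] C:[req,ack]
After 8 (send(from=B, to=C, msg='ok')): A:[sync,ping] B:[bye] C:[req,ack,ok]
After 9 (send(from=A, to=B, msg='tick')): A:[sync,ping] B:[bye,tick] C:[req,ack,ok]
After 10 (send(from=A, to=B, msg='start')): A:[sync,ping] B:[bye,tick,start] C:[req,ack,ok]
After 11 (send(from=B, to=A, msg='stop')): A:[sync,ping,stop] B:[bye,tick,start] C:[req,ack,ok]
After 12 (process(B)): A:[sync,ping,stop] B:[tick,start] C:[req,ack,ok]
After 13 (send(from=C, to=B, msg='pong')): A:[sync,ping,stop] B:[tick,start,pong] C:[req,ack,ok]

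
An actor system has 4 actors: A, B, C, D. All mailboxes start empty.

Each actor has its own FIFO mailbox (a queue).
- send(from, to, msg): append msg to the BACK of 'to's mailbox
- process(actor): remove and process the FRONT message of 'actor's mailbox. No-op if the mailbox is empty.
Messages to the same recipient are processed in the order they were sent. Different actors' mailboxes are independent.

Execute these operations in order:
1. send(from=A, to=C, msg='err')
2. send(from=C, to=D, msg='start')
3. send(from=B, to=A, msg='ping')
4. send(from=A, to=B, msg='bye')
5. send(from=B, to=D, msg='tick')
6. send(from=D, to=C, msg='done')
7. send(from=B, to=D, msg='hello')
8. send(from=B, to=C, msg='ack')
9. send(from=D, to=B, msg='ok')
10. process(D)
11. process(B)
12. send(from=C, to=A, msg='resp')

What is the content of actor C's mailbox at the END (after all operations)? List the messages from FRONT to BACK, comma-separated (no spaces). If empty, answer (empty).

Answer: err,done,ack

Derivation:
After 1 (send(from=A, to=C, msg='err')): A:[] B:[] C:[err] D:[]
After 2 (send(from=C, to=D, msg='start')): A:[] B:[] C:[err] D:[start]
After 3 (send(from=B, to=A, msg='ping')): A:[ping] B:[] C:[err] D:[start]
After 4 (send(from=A, to=B, msg='bye')): A:[ping] B:[bye] C:[err] D:[start]
After 5 (send(from=B, to=D, msg='tick')): A:[ping] B:[bye] C:[err] D:[start,tick]
After 6 (send(from=D, to=C, msg='done')): A:[ping] B:[bye] C:[err,done] D:[start,tick]
After 7 (send(from=B, to=D, msg='hello')): A:[ping] B:[bye] C:[err,done] D:[start,tick,hello]
After 8 (send(from=B, to=C, msg='ack')): A:[ping] B:[bye] C:[err,done,ack] D:[start,tick,hello]
After 9 (send(from=D, to=B, msg='ok')): A:[ping] B:[bye,ok] C:[err,done,ack] D:[start,tick,hello]
After 10 (process(D)): A:[ping] B:[bye,ok] C:[err,done,ack] D:[tick,hello]
After 11 (process(B)): A:[ping] B:[ok] C:[err,done,ack] D:[tick,hello]
After 12 (send(from=C, to=A, msg='resp')): A:[ping,resp] B:[ok] C:[err,done,ack] D:[tick,hello]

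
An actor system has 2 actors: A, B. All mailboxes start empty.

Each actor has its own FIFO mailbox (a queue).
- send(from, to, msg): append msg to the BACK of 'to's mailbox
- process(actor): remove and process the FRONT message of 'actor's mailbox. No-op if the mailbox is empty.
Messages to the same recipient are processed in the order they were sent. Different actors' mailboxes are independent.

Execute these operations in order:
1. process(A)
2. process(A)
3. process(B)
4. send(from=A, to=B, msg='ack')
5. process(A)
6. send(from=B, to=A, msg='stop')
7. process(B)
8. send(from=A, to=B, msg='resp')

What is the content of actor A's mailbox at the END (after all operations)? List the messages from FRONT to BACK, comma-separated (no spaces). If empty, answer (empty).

Answer: stop

Derivation:
After 1 (process(A)): A:[] B:[]
After 2 (process(A)): A:[] B:[]
After 3 (process(B)): A:[] B:[]
After 4 (send(from=A, to=B, msg='ack')): A:[] B:[ack]
After 5 (process(A)): A:[] B:[ack]
After 6 (send(from=B, to=A, msg='stop')): A:[stop] B:[ack]
After 7 (process(B)): A:[stop] B:[]
After 8 (send(from=A, to=B, msg='resp')): A:[stop] B:[resp]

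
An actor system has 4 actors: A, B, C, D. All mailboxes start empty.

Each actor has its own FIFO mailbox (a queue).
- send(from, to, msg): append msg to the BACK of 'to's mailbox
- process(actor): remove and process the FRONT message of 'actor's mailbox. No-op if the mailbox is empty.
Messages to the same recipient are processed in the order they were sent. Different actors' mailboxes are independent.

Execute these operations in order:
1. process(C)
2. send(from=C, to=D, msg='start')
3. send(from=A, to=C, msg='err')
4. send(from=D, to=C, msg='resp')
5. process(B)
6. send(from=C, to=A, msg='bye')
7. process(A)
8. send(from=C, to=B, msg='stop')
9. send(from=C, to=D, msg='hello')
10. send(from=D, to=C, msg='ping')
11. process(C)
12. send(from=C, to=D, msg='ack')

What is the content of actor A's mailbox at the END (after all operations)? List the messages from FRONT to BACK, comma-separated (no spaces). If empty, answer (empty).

Answer: (empty)

Derivation:
After 1 (process(C)): A:[] B:[] C:[] D:[]
After 2 (send(from=C, to=D, msg='start')): A:[] B:[] C:[] D:[start]
After 3 (send(from=A, to=C, msg='err')): A:[] B:[] C:[err] D:[start]
After 4 (send(from=D, to=C, msg='resp')): A:[] B:[] C:[err,resp] D:[start]
After 5 (process(B)): A:[] B:[] C:[err,resp] D:[start]
After 6 (send(from=C, to=A, msg='bye')): A:[bye] B:[] C:[err,resp] D:[start]
After 7 (process(A)): A:[] B:[] C:[err,resp] D:[start]
After 8 (send(from=C, to=B, msg='stop')): A:[] B:[stop] C:[err,resp] D:[start]
After 9 (send(from=C, to=D, msg='hello')): A:[] B:[stop] C:[err,resp] D:[start,hello]
After 10 (send(from=D, to=C, msg='ping')): A:[] B:[stop] C:[err,resp,ping] D:[start,hello]
After 11 (process(C)): A:[] B:[stop] C:[resp,ping] D:[start,hello]
After 12 (send(from=C, to=D, msg='ack')): A:[] B:[stop] C:[resp,ping] D:[start,hello,ack]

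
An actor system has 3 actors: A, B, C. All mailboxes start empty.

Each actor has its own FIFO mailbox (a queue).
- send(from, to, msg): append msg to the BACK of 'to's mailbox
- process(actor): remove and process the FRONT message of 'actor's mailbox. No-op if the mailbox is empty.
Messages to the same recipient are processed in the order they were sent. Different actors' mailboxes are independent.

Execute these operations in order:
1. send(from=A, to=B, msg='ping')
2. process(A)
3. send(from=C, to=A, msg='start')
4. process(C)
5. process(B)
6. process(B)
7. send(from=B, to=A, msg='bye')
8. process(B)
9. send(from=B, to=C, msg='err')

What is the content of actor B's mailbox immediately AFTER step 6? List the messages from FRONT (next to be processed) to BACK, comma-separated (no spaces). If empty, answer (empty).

After 1 (send(from=A, to=B, msg='ping')): A:[] B:[ping] C:[]
After 2 (process(A)): A:[] B:[ping] C:[]
After 3 (send(from=C, to=A, msg='start')): A:[start] B:[ping] C:[]
After 4 (process(C)): A:[start] B:[ping] C:[]
After 5 (process(B)): A:[start] B:[] C:[]
After 6 (process(B)): A:[start] B:[] C:[]

(empty)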